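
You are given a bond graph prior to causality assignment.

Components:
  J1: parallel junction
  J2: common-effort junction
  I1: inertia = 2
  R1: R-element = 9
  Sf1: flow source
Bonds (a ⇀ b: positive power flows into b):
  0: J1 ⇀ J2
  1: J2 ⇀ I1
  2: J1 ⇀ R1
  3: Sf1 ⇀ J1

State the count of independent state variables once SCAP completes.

β3 |Sf1  (Sf1 (Sf) sets flow on bond)
β1 |I1  (I1 outputs flow p/I1)
β0 |J2  (only one effort-in slot at J2)
β2 |J1  (only one effort-in slot at J1)

1  (I1 all integral)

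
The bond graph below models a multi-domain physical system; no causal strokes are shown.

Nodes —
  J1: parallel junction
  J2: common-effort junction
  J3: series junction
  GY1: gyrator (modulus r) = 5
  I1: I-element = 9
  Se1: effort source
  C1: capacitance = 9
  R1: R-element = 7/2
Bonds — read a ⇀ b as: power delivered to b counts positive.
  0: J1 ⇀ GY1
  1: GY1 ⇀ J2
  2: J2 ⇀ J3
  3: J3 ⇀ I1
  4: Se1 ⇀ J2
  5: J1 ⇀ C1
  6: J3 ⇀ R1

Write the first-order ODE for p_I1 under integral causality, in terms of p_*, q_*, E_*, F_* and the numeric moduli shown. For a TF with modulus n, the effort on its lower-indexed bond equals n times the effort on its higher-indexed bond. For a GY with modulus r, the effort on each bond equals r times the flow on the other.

b4 |J2  (source Se1 imposes e)
b1 |GY1  (common-e at J2 fixed by 4)
b2 |J3  (common-e at J2 fixed by 4)
b0 |GY1  (through GY1, causality inverts; strokes same side of GY1)
b5 |J1  (closing 0-jn rule on J1)
b3 |I1  (I1 outputs flow p/I1)
b6 |J3  (J3 flow already set via bond 3)

dp_I1/dt = E_Se1 - 7*p_I1/18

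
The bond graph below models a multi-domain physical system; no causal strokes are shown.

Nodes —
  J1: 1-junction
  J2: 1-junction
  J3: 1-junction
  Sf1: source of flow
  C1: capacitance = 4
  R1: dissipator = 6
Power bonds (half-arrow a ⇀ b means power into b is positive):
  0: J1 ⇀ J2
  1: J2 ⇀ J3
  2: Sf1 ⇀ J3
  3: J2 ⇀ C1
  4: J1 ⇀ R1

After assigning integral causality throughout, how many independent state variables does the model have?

bond 2 stroke→Sf1  (Sf1: flow source, stroke at near end)
bond 1 stroke→J3  (1-jn J3 has f-setter on 2)
bond 0 stroke→J2  (common-f at J2 fixed by 1)
bond 3 stroke→J2  (common-f at J2 fixed by 1)
bond 4 stroke→J1  (common-f at J1 fixed by 0)

1  (C1 all integral)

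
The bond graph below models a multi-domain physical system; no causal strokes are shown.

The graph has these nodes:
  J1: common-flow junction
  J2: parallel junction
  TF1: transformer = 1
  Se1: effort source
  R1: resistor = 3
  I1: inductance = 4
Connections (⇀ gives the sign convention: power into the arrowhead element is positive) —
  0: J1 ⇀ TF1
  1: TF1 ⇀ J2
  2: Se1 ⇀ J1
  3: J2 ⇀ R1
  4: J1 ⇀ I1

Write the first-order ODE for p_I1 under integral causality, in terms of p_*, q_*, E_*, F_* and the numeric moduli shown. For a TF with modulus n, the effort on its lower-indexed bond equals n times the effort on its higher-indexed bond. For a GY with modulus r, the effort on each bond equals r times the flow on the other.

b2 stroke→J1  (Se1 fixes effort; stroke away)
b4 stroke→I1  (I1: I, integral causality)
b0 stroke→J1  (common-f at J1 fixed by 4)
b1 stroke→TF1  (through TF1, causality passes straight; one stroke at TF1)
b3 stroke→J2  (J2: last free bond brings effort in)

dp_I1/dt = E_Se1 - 3*p_I1/4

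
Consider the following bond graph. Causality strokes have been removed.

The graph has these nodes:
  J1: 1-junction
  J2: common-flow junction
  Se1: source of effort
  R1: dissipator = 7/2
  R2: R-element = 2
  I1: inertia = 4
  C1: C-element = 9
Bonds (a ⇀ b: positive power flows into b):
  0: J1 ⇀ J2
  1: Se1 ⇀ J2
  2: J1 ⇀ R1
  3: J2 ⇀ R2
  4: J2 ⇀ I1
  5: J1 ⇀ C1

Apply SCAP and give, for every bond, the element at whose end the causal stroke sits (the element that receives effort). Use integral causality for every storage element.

#0 →J2
#1 →J2
#2 →J1
#3 →J2
#4 →I1
#5 →J1

bond 1 stroke→J2  (Se1 (Se) sets effort on bond)
bond 4 stroke→I1  (I1 integral (f out))
bond 0 stroke→J2  (J2 flow already set via bond 4)
bond 3 stroke→J2  (1-jn J2 has f-setter on 4)
bond 2 stroke→J1  (common-f at J1 fixed by 0)
bond 5 stroke→J1  (J1: bond 0 brought flow, rest push out)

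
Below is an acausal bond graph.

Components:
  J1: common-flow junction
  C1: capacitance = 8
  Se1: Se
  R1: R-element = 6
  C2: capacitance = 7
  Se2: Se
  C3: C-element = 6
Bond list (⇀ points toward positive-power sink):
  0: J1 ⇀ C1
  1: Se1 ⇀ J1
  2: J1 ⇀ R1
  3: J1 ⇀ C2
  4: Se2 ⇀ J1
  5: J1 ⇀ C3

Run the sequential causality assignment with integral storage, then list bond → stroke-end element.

β0 stroke→J1
β1 stroke→J1
β2 stroke→R1
β3 stroke→J1
β4 stroke→J1
β5 stroke→J1

b1 →J1  (Se1 fixes effort; stroke away)
b4 →J1  (Se2 fixes effort; stroke away)
b0 →J1  (C1 outputs effort q/C1)
b3 →J1  (prefer integral on C2)
b5 →J1  (C3 integral (e out))
b2 →R1  (closing 1-jn rule on J1)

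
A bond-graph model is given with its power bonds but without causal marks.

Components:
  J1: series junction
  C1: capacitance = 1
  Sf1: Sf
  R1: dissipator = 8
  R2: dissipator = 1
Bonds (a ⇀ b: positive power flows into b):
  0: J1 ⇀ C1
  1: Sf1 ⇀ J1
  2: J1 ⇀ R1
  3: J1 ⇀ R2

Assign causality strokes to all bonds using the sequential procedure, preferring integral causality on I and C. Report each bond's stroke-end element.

β1 stroke→Sf1  (Sf1 fixes flow; stroke at Sf1)
β0 stroke→J1  (J1: bond 1 brought flow, rest push out)
β2 stroke→J1  (J1: bond 1 brought flow, rest push out)
β3 stroke→J1  (1-jn J1 has f-setter on 1)

b0 stroke at J1
b1 stroke at Sf1
b2 stroke at J1
b3 stroke at J1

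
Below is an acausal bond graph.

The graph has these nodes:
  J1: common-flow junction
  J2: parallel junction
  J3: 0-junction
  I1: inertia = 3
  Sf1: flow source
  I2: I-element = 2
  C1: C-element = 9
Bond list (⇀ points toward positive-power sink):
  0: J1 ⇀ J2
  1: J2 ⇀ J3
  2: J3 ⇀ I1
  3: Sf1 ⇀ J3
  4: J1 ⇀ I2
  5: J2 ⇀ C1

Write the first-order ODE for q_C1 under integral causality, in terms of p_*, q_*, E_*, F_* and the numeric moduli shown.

dq_C1/dt = F_Sf1 - p_I1/3 + p_I2/2

bond 3 →Sf1  (Sf1 (Sf) sets flow on bond)
bond 2 →I1  (prefer integral on I1)
bond 1 →J3  (J3: last free bond brings effort in)
bond 4 →I2  (I2: I, integral causality)
bond 0 →J1  (common-f at J1 fixed by 4)
bond 5 →J2  (J2: last free bond brings effort in)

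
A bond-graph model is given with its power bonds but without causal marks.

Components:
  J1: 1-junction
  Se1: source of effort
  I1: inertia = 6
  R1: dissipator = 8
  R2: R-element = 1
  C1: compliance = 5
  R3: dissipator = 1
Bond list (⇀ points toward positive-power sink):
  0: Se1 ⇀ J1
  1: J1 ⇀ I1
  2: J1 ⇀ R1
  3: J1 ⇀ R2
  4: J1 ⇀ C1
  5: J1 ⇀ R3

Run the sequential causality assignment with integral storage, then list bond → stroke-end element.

#0 →J1
#1 →I1
#2 →J1
#3 →J1
#4 →J1
#5 →J1

b0 →J1  (source Se1 imposes e)
b1 →I1  (prefer integral on I1)
b2 →J1  (common-f at J1 fixed by 1)
b3 →J1  (J1 flow already set via bond 1)
b4 →J1  (1-jn J1 has f-setter on 1)
b5 →J1  (J1: bond 1 brought flow, rest push out)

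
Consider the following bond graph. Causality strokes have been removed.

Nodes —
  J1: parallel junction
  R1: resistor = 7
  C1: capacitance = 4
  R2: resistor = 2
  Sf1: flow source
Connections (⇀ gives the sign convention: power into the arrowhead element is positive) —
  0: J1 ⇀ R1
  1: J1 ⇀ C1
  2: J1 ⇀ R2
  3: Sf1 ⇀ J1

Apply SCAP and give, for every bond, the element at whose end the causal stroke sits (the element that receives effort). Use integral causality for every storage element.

bond 0 |R1
bond 1 |J1
bond 2 |R2
bond 3 |Sf1

#3 stroke→Sf1  (Sf1 fixes flow; stroke at Sf1)
#1 stroke→J1  (C1: C, integral causality)
#0 stroke→R1  (J1 effort already set via bond 1)
#2 stroke→R2  (J1: bond 1 brought effort, rest push out)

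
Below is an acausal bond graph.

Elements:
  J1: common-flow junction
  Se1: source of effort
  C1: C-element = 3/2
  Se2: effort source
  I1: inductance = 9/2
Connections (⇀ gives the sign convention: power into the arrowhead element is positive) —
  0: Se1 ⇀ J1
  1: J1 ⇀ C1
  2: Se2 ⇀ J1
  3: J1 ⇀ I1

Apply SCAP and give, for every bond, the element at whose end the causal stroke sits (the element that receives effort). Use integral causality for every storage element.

bond 0 stroke at J1
bond 1 stroke at J1
bond 2 stroke at J1
bond 3 stroke at I1

β0 stroke→J1  (Se1 fixes effort; stroke away)
β2 stroke→J1  (source Se2 imposes e)
β1 stroke→J1  (C1 integral (e out))
β3 stroke→I1  (only one flow-in slot at J1)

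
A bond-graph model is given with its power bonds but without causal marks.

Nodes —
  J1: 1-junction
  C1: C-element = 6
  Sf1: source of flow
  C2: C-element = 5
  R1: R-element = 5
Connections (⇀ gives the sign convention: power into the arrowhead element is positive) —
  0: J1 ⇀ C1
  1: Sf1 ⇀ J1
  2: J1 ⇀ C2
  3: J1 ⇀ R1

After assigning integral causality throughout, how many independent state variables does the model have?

bond 1 →Sf1  (Sf1 fixes flow; stroke at Sf1)
bond 0 →J1  (J1: bond 1 brought flow, rest push out)
bond 2 →J1  (J1 flow already set via bond 1)
bond 3 →J1  (J1: bond 1 brought flow, rest push out)

2  (C1, C2 all integral)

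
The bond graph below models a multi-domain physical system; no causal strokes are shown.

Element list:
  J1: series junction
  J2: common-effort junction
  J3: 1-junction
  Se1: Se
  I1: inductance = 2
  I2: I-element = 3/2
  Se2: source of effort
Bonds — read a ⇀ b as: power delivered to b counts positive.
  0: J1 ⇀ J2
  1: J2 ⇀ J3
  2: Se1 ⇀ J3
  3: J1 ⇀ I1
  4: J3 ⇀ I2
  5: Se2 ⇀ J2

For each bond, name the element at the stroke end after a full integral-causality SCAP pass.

β2 stroke→J3  (Se1 (Se) sets effort on bond)
β5 stroke→J2  (Se2 fixes effort; stroke away)
β0 stroke→J1  (common-e at J2 fixed by 5)
β1 stroke→J3  (0-jn J2 has e-setter on 5)
β4 stroke→I2  (closing 1-jn rule on J3)
β3 stroke→I1  (closing 1-jn rule on J1)

β0 stroke→J1
β1 stroke→J3
β2 stroke→J3
β3 stroke→I1
β4 stroke→I2
β5 stroke→J2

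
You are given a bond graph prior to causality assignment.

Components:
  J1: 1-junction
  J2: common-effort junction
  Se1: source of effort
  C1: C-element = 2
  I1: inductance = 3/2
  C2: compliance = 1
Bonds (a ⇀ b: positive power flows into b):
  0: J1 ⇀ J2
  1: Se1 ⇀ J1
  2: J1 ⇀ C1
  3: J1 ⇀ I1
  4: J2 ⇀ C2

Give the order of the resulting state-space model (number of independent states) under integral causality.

3  (C1, C2, I1 all integral)

bond 1 stroke at J1  (Se1 (Se) sets effort on bond)
bond 2 stroke at J1  (C1 integral (e out))
bond 3 stroke at I1  (I1 outputs flow p/I1)
bond 0 stroke at J1  (1-jn J1 has f-setter on 3)
bond 4 stroke at J2  (only one effort-in slot at J2)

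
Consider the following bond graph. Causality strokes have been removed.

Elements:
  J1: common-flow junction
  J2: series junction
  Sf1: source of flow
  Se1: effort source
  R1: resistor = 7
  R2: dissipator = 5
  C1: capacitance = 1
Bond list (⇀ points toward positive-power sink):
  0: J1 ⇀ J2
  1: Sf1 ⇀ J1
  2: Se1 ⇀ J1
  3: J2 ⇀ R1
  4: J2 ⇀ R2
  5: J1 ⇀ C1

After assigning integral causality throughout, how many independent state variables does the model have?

bond 1 stroke→Sf1  (Sf1: flow source, stroke at near end)
bond 2 stroke→J1  (Se1 fixes effort; stroke away)
bond 0 stroke→J1  (J1 flow already set via bond 1)
bond 5 stroke→J1  (common-f at J1 fixed by 1)
bond 3 stroke→J2  (1-jn J2 has f-setter on 0)
bond 4 stroke→J2  (J2 flow already set via bond 0)

1  (C1 all integral)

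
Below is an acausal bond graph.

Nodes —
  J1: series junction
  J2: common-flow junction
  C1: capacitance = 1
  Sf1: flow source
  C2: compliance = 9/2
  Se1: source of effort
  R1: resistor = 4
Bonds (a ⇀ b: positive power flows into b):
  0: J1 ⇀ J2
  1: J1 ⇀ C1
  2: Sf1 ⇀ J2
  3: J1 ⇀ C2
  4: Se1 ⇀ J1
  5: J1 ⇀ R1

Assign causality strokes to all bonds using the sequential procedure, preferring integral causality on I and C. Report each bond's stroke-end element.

β2 |Sf1  (Sf1 fixes flow; stroke at Sf1)
β4 |J1  (Se1: effort source, stroke at far end)
β0 |J2  (J2 flow already set via bond 2)
β1 |J1  (common-f at J1 fixed by 0)
β3 |J1  (common-f at J1 fixed by 0)
β5 |J1  (common-f at J1 fixed by 0)

bond 0 stroke at J2
bond 1 stroke at J1
bond 2 stroke at Sf1
bond 3 stroke at J1
bond 4 stroke at J1
bond 5 stroke at J1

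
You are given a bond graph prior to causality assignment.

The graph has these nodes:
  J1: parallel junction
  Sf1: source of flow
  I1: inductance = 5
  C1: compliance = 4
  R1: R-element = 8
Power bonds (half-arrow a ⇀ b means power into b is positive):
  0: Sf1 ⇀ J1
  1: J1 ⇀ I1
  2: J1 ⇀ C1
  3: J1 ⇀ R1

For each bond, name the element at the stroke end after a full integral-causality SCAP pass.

b0 →Sf1  (Sf1 (Sf) sets flow on bond)
b1 →I1  (I1 integral (f out))
b2 →J1  (prefer integral on C1)
b3 →R1  (J1: bond 2 brought effort, rest push out)

#0 →Sf1
#1 →I1
#2 →J1
#3 →R1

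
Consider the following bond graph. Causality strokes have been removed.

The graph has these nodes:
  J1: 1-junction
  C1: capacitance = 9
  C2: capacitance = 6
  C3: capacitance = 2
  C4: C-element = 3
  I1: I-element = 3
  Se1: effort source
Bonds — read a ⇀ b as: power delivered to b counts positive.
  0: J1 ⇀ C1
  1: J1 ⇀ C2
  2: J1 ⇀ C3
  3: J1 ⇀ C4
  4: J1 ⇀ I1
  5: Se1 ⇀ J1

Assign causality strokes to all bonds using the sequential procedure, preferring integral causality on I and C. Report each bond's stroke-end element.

b5 →J1  (Se1 fixes effort; stroke away)
b0 →J1  (C1 outputs effort q/C1)
b1 →J1  (prefer integral on C2)
b2 →J1  (C3 integral (e out))
b3 →J1  (C4: C, integral causality)
b4 →I1  (J1: last free bond brings flow in)

#0 stroke at J1
#1 stroke at J1
#2 stroke at J1
#3 stroke at J1
#4 stroke at I1
#5 stroke at J1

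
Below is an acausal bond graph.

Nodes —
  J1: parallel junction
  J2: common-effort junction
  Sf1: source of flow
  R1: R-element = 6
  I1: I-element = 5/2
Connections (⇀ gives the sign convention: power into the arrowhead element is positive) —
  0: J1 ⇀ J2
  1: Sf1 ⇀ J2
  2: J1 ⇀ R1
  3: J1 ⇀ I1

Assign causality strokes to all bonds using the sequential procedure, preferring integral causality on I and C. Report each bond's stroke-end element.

β1 |Sf1  (Sf1: flow source, stroke at near end)
β0 |J2  (J2: last free bond brings effort in)
β3 |I1  (prefer integral on I1)
β2 |J1  (only one effort-in slot at J1)

#0 |J2
#1 |Sf1
#2 |J1
#3 |I1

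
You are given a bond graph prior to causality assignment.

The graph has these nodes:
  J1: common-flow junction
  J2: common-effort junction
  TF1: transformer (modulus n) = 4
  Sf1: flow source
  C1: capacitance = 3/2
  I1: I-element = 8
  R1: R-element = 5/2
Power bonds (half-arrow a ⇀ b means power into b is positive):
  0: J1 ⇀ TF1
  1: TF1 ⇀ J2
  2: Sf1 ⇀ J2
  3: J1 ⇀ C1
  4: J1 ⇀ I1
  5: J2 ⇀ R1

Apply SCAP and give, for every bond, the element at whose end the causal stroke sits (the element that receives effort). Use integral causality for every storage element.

bond 0 stroke→J1
bond 1 stroke→TF1
bond 2 stroke→Sf1
bond 3 stroke→J1
bond 4 stroke→I1
bond 5 stroke→J2

#2 stroke at Sf1  (source Sf1 imposes f)
#3 stroke at J1  (C1 integral (e out))
#4 stroke at I1  (I1 outputs flow p/I1)
#0 stroke at J1  (common-f at J1 fixed by 4)
#1 stroke at TF1  (TF1 one-in-one-out from 0)
#5 stroke at J2  (J2: last free bond brings effort in)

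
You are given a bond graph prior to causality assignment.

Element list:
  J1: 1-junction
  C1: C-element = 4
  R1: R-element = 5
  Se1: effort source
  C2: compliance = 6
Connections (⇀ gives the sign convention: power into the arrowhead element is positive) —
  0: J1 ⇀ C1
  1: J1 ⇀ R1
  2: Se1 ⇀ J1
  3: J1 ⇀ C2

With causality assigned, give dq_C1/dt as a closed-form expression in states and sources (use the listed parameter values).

dq_C1/dt = E_Se1/5 - q_C1/20 - q_C2/30

#2 →J1  (Se1 (Se) sets effort on bond)
#0 →J1  (prefer integral on C1)
#3 →J1  (C2: C, integral causality)
#1 →R1  (J1 needs exactly one f-in)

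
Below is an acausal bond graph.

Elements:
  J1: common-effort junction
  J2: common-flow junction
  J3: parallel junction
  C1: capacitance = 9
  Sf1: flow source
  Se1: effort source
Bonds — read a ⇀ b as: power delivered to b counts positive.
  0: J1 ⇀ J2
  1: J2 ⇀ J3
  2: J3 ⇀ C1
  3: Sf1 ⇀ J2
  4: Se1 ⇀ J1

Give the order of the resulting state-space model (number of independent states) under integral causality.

#3 →Sf1  (Sf1 fixes flow; stroke at Sf1)
#4 →J1  (Se1 fixes effort; stroke away)
#0 →J2  (J1 effort already set via bond 4)
#1 →J2  (J2: bond 3 brought flow, rest push out)
#2 →J3  (J3: last free bond brings effort in)

1  (C1 all integral)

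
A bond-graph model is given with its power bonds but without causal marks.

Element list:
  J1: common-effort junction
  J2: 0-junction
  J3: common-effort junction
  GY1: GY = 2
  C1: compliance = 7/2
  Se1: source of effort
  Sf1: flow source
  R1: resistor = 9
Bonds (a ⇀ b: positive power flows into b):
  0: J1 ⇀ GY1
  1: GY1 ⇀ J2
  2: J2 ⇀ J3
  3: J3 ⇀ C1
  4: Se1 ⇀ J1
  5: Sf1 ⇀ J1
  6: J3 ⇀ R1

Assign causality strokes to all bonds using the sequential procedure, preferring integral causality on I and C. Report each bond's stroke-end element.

β4 stroke→J1  (Se1 (Se) sets effort on bond)
β5 stroke→Sf1  (Sf1 fixes flow; stroke at Sf1)
β0 stroke→GY1  (J1 effort already set via bond 4)
β1 stroke→GY1  (GY GY1: same side as bond 0)
β2 stroke→J2  (J2 needs exactly one e-in)
β3 stroke→J3  (C1 outputs effort q/C1)
β6 stroke→R1  (J3 effort already set via bond 3)

#0 stroke at GY1
#1 stroke at GY1
#2 stroke at J2
#3 stroke at J3
#4 stroke at J1
#5 stroke at Sf1
#6 stroke at R1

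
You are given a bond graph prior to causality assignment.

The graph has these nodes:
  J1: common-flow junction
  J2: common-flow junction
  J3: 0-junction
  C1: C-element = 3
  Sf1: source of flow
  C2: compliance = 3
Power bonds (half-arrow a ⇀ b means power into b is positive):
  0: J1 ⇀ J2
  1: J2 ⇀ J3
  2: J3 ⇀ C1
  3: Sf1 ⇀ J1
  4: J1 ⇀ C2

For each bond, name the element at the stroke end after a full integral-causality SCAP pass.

b0 stroke→J1
b1 stroke→J2
b2 stroke→J3
b3 stroke→Sf1
b4 stroke→J1

#3 stroke at Sf1  (Sf1 (Sf) sets flow on bond)
#0 stroke at J1  (J1: bond 3 brought flow, rest push out)
#4 stroke at J1  (J1 flow already set via bond 3)
#1 stroke at J2  (1-jn J2 has f-setter on 0)
#2 stroke at J3  (J3 needs exactly one e-in)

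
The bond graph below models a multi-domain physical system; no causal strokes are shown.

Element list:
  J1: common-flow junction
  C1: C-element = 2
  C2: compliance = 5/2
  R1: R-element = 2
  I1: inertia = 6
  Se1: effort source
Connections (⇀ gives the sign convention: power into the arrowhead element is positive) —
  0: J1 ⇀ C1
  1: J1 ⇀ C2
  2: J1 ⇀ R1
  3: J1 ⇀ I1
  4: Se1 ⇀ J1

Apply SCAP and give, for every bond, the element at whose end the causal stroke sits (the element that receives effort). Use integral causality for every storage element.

bond 0 stroke→J1
bond 1 stroke→J1
bond 2 stroke→J1
bond 3 stroke→I1
bond 4 stroke→J1

bond 4 stroke→J1  (Se1: effort source, stroke at far end)
bond 0 stroke→J1  (prefer integral on C1)
bond 1 stroke→J1  (C2 outputs effort q/C2)
bond 3 stroke→I1  (prefer integral on I1)
bond 2 stroke→J1  (J1: bond 3 brought flow, rest push out)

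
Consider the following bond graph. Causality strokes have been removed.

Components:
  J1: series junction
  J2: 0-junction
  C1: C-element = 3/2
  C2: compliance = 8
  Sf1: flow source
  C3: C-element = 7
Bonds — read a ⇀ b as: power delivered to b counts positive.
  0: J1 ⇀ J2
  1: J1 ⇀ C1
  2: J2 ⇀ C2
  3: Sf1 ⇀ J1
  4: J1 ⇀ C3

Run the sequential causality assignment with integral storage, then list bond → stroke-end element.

#3 |Sf1  (Sf1 fixes flow; stroke at Sf1)
#0 |J1  (1-jn J1 has f-setter on 3)
#1 |J1  (common-f at J1 fixed by 3)
#4 |J1  (J1 flow already set via bond 3)
#2 |J2  (only one effort-in slot at J2)

b0 stroke at J1
b1 stroke at J1
b2 stroke at J2
b3 stroke at Sf1
b4 stroke at J1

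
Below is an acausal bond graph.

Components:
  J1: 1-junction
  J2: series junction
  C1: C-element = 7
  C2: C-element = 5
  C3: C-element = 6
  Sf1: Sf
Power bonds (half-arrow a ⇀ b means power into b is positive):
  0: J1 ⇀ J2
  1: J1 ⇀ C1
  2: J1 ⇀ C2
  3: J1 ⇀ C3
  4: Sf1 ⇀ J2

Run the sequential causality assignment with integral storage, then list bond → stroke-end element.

β0 stroke→J2
β1 stroke→J1
β2 stroke→J1
β3 stroke→J1
β4 stroke→Sf1

#4 |Sf1  (Sf1 fixes flow; stroke at Sf1)
#0 |J2  (J2 flow already set via bond 4)
#1 |J1  (common-f at J1 fixed by 0)
#2 |J1  (J1 flow already set via bond 0)
#3 |J1  (J1: bond 0 brought flow, rest push out)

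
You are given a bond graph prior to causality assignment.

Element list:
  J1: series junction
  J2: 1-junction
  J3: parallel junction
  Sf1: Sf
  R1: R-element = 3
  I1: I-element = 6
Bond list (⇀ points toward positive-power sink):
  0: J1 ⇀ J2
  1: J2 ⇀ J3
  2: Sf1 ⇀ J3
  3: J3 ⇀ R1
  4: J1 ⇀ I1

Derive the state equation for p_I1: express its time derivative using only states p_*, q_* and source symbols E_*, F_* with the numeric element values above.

b2 |Sf1  (Sf1 fixes flow; stroke at Sf1)
b4 |I1  (I1: I, integral causality)
b0 |J1  (J1: bond 4 brought flow, rest push out)
b1 |J2  (1-jn J2 has f-setter on 0)
b3 |J3  (J3 needs exactly one e-in)

dp_I1/dt = -3*F_Sf1 - p_I1/2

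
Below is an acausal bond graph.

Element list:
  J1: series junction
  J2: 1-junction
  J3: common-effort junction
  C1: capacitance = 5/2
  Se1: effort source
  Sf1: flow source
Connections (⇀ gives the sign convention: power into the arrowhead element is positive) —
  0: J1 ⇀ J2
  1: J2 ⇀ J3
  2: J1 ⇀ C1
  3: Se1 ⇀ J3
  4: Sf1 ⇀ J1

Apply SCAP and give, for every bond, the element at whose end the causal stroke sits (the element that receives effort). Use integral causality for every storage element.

b3 stroke→J3  (source Se1 imposes e)
b4 stroke→Sf1  (source Sf1 imposes f)
b0 stroke→J1  (J1 flow already set via bond 4)
b2 stroke→J1  (J1: bond 4 brought flow, rest push out)
b1 stroke→J2  (J2: bond 0 brought flow, rest push out)

#0 stroke at J1
#1 stroke at J2
#2 stroke at J1
#3 stroke at J3
#4 stroke at Sf1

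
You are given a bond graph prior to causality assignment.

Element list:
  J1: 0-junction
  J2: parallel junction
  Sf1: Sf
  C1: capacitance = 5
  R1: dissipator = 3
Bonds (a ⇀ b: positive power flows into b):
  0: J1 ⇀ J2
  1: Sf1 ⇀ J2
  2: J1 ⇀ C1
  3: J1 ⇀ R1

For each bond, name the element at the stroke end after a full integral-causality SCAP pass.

bond 1 stroke at Sf1  (Sf1 fixes flow; stroke at Sf1)
bond 0 stroke at J2  (J2: last free bond brings effort in)
bond 2 stroke at J1  (C1: C, integral causality)
bond 3 stroke at R1  (J1: bond 2 brought effort, rest push out)

#0 →J2
#1 →Sf1
#2 →J1
#3 →R1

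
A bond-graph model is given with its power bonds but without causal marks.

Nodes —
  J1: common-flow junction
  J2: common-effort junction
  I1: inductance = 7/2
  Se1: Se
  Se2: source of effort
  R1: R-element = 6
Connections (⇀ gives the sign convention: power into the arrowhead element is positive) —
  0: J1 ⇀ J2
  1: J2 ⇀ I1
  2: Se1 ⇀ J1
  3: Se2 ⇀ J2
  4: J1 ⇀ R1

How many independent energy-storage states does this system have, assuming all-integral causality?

β2 |J1  (Se1 (Se) sets effort on bond)
β3 |J2  (Se2 fixes effort; stroke away)
β0 |J1  (J2: bond 3 brought effort, rest push out)
β1 |I1  (J2: bond 3 brought effort, rest push out)
β4 |R1  (only one flow-in slot at J1)

1  (I1 all integral)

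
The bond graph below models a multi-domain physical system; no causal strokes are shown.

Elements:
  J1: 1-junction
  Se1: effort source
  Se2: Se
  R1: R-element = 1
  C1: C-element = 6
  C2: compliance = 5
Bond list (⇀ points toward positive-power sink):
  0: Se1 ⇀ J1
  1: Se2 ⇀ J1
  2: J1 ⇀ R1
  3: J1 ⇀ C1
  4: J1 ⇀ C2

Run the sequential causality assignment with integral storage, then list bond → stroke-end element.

β0 →J1
β1 →J1
β2 →R1
β3 →J1
β4 →J1

β0 stroke at J1  (Se1 fixes effort; stroke away)
β1 stroke at J1  (Se2 (Se) sets effort on bond)
β3 stroke at J1  (C1 outputs effort q/C1)
β4 stroke at J1  (C2 outputs effort q/C2)
β2 stroke at R1  (J1 needs exactly one f-in)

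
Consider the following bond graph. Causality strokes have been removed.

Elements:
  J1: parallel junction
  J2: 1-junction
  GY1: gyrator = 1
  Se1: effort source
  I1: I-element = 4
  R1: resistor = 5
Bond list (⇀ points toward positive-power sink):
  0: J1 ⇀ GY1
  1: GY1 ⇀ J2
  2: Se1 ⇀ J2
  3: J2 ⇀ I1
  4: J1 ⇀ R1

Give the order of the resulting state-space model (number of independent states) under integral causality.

1  (I1 all integral)

β2 |J2  (Se1 (Se) sets effort on bond)
β3 |I1  (I1: I, integral causality)
β1 |J2  (1-jn J2 has f-setter on 3)
β0 |J1  (GY1 both-in/both-out from 1)
β4 |R1  (J1: bond 0 brought effort, rest push out)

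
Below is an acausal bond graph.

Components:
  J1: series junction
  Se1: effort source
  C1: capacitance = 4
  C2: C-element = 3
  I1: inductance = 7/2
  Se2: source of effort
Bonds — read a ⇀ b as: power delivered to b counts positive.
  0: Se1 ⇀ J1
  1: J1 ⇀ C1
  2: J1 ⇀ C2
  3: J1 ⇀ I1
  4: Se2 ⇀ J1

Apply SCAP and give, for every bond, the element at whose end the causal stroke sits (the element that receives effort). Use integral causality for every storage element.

β0 |J1  (Se1: effort source, stroke at far end)
β4 |J1  (source Se2 imposes e)
β1 |J1  (C1: C, integral causality)
β2 |J1  (C2 integral (e out))
β3 |I1  (only one flow-in slot at J1)

bond 0 |J1
bond 1 |J1
bond 2 |J1
bond 3 |I1
bond 4 |J1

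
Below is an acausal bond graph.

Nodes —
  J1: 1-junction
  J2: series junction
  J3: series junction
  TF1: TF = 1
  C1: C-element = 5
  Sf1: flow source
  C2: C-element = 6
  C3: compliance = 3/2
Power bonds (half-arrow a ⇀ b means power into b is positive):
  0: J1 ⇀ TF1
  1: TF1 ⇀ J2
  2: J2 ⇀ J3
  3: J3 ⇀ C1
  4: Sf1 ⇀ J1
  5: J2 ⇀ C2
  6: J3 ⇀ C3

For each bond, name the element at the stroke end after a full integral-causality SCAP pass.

bond 4 |Sf1  (Sf1 (Sf) sets flow on bond)
bond 0 |J1  (J1: bond 4 brought flow, rest push out)
bond 1 |TF1  (TF1: transformer flips bond 0)
bond 2 |J2  (J2: bond 1 brought flow, rest push out)
bond 5 |J2  (J2 flow already set via bond 1)
bond 3 |J3  (J3 flow already set via bond 2)
bond 6 |J3  (J3: bond 2 brought flow, rest push out)

b0 stroke at J1
b1 stroke at TF1
b2 stroke at J2
b3 stroke at J3
b4 stroke at Sf1
b5 stroke at J2
b6 stroke at J3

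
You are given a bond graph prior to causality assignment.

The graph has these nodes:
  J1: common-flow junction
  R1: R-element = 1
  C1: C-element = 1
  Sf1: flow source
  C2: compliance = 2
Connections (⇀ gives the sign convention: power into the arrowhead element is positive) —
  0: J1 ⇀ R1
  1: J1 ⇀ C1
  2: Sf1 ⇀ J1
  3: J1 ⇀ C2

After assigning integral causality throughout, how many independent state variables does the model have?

2  (C1, C2 all integral)

β2 |Sf1  (Sf1 fixes flow; stroke at Sf1)
β0 |J1  (J1 flow already set via bond 2)
β1 |J1  (J1: bond 2 brought flow, rest push out)
β3 |J1  (J1: bond 2 brought flow, rest push out)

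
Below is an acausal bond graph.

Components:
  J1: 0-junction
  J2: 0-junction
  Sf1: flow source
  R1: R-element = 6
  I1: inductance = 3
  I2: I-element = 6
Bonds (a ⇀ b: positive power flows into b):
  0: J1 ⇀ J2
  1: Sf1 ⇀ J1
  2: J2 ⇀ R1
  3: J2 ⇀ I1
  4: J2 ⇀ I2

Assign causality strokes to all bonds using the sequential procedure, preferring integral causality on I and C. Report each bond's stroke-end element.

β1 stroke at Sf1  (Sf1 (Sf) sets flow on bond)
β0 stroke at J1  (only one effort-in slot at J1)
β3 stroke at I1  (I1: I, integral causality)
β4 stroke at I2  (I2: I, integral causality)
β2 stroke at J2  (closing 0-jn rule on J2)

β0 →J1
β1 →Sf1
β2 →J2
β3 →I1
β4 →I2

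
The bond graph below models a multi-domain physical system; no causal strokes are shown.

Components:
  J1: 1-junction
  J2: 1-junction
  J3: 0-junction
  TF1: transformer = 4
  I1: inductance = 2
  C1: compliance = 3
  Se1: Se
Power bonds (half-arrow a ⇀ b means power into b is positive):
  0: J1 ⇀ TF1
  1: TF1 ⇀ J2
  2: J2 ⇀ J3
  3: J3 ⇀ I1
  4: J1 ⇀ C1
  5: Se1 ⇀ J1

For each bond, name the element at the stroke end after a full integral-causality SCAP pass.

#5 stroke at J1  (Se1 fixes effort; stroke away)
#3 stroke at I1  (I1 outputs flow p/I1)
#2 stroke at J3  (closing 0-jn rule on J3)
#1 stroke at J2  (J2 flow already set via bond 2)
#0 stroke at TF1  (through TF1, causality passes straight; one stroke at TF1)
#4 stroke at J1  (J1: bond 0 brought flow, rest push out)

β0 stroke at TF1
β1 stroke at J2
β2 stroke at J3
β3 stroke at I1
β4 stroke at J1
β5 stroke at J1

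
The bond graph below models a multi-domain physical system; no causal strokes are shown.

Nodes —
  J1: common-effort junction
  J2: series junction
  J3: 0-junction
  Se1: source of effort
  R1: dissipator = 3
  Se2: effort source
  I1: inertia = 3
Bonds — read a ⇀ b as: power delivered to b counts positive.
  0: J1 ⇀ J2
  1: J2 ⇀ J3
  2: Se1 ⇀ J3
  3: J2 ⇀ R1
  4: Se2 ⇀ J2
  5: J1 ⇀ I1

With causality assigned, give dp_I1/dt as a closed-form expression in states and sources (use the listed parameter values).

#2 stroke at J3  (Se1 fixes effort; stroke away)
#4 stroke at J2  (source Se2 imposes e)
#1 stroke at J2  (J3: bond 2 brought effort, rest push out)
#5 stroke at I1  (I1: I, integral causality)
#0 stroke at J1  (only one effort-in slot at J1)
#3 stroke at J2  (1-jn J2 has f-setter on 0)

dp_I1/dt = E_Se1 - E_Se2 - p_I1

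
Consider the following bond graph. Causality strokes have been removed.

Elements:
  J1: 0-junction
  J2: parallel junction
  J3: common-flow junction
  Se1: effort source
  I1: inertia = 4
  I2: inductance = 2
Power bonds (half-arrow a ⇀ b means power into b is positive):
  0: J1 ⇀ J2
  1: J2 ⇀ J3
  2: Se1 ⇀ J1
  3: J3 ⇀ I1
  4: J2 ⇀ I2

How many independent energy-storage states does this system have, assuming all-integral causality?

β2 stroke at J1  (Se1 (Se) sets effort on bond)
β0 stroke at J2  (J1: bond 2 brought effort, rest push out)
β1 stroke at J3  (common-e at J2 fixed by 0)
β4 stroke at I2  (0-jn J2 has e-setter on 0)
β3 stroke at I1  (J3: last free bond brings flow in)

2  (I1, I2 all integral)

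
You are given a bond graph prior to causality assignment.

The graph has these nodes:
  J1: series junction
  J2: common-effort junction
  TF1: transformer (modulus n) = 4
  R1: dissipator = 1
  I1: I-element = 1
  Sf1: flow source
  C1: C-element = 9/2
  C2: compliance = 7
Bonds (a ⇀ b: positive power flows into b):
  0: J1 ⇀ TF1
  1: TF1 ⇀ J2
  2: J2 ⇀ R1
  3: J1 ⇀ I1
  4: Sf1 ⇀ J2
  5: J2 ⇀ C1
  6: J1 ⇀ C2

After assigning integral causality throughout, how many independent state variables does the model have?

3  (C1, C2, I1 all integral)

bond 4 →Sf1  (Sf1 (Sf) sets flow on bond)
bond 3 →I1  (I1: I, integral causality)
bond 0 →J1  (J1: bond 3 brought flow, rest push out)
bond 6 →J1  (1-jn J1 has f-setter on 3)
bond 1 →TF1  (TF1 one-in-one-out from 0)
bond 5 →J2  (C1 integral (e out))
bond 2 →R1  (J2 effort already set via bond 5)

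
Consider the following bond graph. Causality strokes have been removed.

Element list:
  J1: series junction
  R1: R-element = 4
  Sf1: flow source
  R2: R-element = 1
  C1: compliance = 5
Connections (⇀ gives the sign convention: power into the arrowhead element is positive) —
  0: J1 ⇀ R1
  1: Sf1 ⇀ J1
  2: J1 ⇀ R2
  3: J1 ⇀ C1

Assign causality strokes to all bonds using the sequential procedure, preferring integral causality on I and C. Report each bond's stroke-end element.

#1 stroke at Sf1  (Sf1: flow source, stroke at near end)
#0 stroke at J1  (common-f at J1 fixed by 1)
#2 stroke at J1  (1-jn J1 has f-setter on 1)
#3 stroke at J1  (1-jn J1 has f-setter on 1)

β0 →J1
β1 →Sf1
β2 →J1
β3 →J1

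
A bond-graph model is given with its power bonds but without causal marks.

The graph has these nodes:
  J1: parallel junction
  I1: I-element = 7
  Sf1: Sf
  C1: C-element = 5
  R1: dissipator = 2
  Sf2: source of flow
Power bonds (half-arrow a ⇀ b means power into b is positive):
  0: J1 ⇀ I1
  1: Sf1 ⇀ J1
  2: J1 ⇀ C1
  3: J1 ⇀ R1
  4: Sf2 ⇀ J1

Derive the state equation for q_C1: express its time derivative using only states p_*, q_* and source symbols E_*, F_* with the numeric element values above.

#1 stroke at Sf1  (Sf1 fixes flow; stroke at Sf1)
#4 stroke at Sf2  (Sf2 (Sf) sets flow on bond)
#0 stroke at I1  (I1: I, integral causality)
#2 stroke at J1  (C1 integral (e out))
#3 stroke at R1  (J1: bond 2 brought effort, rest push out)

dq_C1/dt = F_Sf1 + F_Sf2 - p_I1/7 - q_C1/10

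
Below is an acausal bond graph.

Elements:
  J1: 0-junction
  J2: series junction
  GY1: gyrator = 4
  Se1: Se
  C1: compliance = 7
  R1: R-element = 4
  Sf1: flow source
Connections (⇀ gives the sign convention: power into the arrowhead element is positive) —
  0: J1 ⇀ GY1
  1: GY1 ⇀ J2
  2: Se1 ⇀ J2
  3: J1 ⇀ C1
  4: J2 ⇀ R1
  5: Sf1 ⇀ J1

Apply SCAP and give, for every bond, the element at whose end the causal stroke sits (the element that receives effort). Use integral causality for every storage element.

b0 |GY1
b1 |GY1
b2 |J2
b3 |J1
b4 |J2
b5 |Sf1

b2 |J2  (Se1 (Se) sets effort on bond)
b5 |Sf1  (source Sf1 imposes f)
b3 |J1  (C1 outputs effort q/C1)
b0 |GY1  (common-e at J1 fixed by 3)
b1 |GY1  (GY GY1: same side as bond 0)
b4 |J2  (common-f at J2 fixed by 1)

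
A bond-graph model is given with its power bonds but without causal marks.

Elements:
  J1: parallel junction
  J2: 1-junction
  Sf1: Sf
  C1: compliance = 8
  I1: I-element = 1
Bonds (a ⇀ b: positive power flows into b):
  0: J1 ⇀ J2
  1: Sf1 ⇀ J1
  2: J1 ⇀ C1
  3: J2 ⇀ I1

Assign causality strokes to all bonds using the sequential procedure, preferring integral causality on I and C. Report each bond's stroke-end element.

β0 |J2
β1 |Sf1
β2 |J1
β3 |I1

bond 1 stroke at Sf1  (Sf1: flow source, stroke at near end)
bond 2 stroke at J1  (C1 outputs effort q/C1)
bond 0 stroke at J2  (J1: bond 2 brought effort, rest push out)
bond 3 stroke at I1  (only one flow-in slot at J2)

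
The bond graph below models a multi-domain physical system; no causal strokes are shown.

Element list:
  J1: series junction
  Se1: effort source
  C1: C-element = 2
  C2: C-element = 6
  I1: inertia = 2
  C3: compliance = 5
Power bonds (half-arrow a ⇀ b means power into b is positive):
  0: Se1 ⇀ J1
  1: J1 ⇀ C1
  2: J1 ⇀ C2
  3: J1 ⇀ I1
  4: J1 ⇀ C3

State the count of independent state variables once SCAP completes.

4  (C1, C2, C3, I1 all integral)

#0 →J1  (source Se1 imposes e)
#1 →J1  (prefer integral on C1)
#2 →J1  (prefer integral on C2)
#3 →I1  (I1 outputs flow p/I1)
#4 →J1  (common-f at J1 fixed by 3)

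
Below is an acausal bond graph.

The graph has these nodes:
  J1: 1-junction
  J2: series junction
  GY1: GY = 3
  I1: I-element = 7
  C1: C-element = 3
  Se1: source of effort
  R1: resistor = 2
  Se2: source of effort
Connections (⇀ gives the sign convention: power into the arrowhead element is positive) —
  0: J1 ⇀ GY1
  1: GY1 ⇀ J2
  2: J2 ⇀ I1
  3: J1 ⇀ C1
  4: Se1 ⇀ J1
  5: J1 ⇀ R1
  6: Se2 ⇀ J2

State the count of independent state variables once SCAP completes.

β4 stroke at J1  (Se1 fixes effort; stroke away)
β6 stroke at J2  (Se2 fixes effort; stroke away)
β2 stroke at I1  (I1 integral (f out))
β1 stroke at J2  (1-jn J2 has f-setter on 2)
β0 stroke at J1  (through GY1, causality inverts; strokes same side of GY1)
β3 stroke at J1  (C1: C, integral causality)
β5 stroke at R1  (J1 needs exactly one f-in)

2  (C1, I1 all integral)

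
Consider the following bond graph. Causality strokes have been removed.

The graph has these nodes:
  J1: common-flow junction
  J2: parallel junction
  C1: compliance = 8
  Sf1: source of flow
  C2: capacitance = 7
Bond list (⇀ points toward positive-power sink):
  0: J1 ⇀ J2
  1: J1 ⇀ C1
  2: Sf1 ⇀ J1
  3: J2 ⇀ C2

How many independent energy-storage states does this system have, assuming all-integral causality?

b2 |Sf1  (Sf1: flow source, stroke at near end)
b0 |J1  (J1: bond 2 brought flow, rest push out)
b1 |J1  (J1: bond 2 brought flow, rest push out)
b3 |J2  (J2: last free bond brings effort in)

2  (C1, C2 all integral)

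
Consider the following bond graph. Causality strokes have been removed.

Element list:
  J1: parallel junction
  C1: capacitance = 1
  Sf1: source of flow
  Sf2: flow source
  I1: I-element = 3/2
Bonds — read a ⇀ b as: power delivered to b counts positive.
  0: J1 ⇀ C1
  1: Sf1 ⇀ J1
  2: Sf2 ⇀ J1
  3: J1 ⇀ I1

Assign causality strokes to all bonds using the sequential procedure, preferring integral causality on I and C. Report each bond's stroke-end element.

b1 stroke at Sf1  (Sf1: flow source, stroke at near end)
b2 stroke at Sf2  (source Sf2 imposes f)
b0 stroke at J1  (C1: C, integral causality)
b3 stroke at I1  (0-jn J1 has e-setter on 0)

β0 stroke→J1
β1 stroke→Sf1
β2 stroke→Sf2
β3 stroke→I1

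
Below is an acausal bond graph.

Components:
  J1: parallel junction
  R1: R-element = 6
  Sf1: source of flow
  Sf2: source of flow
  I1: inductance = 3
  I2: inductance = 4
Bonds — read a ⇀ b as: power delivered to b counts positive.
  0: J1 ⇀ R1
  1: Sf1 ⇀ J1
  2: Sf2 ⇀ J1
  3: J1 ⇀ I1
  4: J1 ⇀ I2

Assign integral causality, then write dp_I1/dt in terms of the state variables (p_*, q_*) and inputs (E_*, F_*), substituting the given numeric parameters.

dp_I1/dt = 6*F_Sf1 + 6*F_Sf2 - 2*p_I1 - 3*p_I2/2

bond 1 →Sf1  (Sf1 fixes flow; stroke at Sf1)
bond 2 →Sf2  (Sf2 fixes flow; stroke at Sf2)
bond 3 →I1  (prefer integral on I1)
bond 4 →I2  (I2 integral (f out))
bond 0 →J1  (J1: last free bond brings effort in)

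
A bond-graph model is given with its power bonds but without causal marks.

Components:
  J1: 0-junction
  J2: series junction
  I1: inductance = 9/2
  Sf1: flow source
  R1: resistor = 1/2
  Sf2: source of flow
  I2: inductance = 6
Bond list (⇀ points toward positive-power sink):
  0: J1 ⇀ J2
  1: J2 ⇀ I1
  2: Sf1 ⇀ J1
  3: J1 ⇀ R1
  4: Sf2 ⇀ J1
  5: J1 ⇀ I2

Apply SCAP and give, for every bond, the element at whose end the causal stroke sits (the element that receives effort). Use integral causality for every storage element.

#0 |J2
#1 |I1
#2 |Sf1
#3 |J1
#4 |Sf2
#5 |I2

#2 stroke→Sf1  (Sf1: flow source, stroke at near end)
#4 stroke→Sf2  (Sf2 (Sf) sets flow on bond)
#1 stroke→I1  (I1: I, integral causality)
#0 stroke→J2  (1-jn J2 has f-setter on 1)
#5 stroke→I2  (I2 integral (f out))
#3 stroke→J1  (J1 needs exactly one e-in)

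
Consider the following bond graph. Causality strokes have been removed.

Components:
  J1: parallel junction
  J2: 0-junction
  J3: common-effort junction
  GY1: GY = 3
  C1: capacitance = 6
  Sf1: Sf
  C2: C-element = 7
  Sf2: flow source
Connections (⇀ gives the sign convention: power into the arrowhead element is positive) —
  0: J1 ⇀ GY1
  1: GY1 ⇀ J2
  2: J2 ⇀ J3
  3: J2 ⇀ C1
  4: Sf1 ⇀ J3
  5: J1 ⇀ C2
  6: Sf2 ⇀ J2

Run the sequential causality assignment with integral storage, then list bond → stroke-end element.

#0 →GY1
#1 →GY1
#2 →J3
#3 →J2
#4 →Sf1
#5 →J1
#6 →Sf2

bond 4 →Sf1  (Sf1 (Sf) sets flow on bond)
bond 6 →Sf2  (Sf2 fixes flow; stroke at Sf2)
bond 2 →J3  (closing 0-jn rule on J3)
bond 3 →J2  (C1 outputs effort q/C1)
bond 1 →GY1  (J2 effort already set via bond 3)
bond 0 →GY1  (GY GY1: same side as bond 1)
bond 5 →J1  (closing 0-jn rule on J1)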